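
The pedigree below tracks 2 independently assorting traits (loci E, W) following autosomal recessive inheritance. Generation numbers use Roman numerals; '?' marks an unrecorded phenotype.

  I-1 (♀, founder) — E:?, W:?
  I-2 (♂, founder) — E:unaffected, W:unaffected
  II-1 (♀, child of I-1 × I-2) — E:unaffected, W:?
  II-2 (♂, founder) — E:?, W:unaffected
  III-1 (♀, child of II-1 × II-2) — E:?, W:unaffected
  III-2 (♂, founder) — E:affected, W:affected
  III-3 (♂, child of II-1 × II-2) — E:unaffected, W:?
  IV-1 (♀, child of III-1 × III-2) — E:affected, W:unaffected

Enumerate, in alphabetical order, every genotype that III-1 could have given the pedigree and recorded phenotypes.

III-1 ∈ {Ee WW, Ee Ww, ee WW, ee Ww}

E/I-1 ? ·: EE|Ee|ee
E/I-2 un ·: EE|Ee
E/II-1 un I-1×I-2: EE|Ee
E/II-2 ? ·: EE|Ee|ee
E/III-1 ? II-1×II-2: Ee|ee
E/III-2 aff ·: ee
E/III-3 un II-1×II-2: EE|Ee
E/IV-1 aff III-1×III-2: ee
⇒ E over [I-1,I-2,II-1,II-2,III-1,III-2,III-3,IV-1]: 52 consistent
W/I-1 ? ·: WW|Ww|ww
W/I-2 un ·: WW|Ww
W/II-1 ? I-1×I-2: WW|Ww|ww
W/II-2 un ·: WW|Ww
W/III-1 un II-1×II-2: WW|Ww
W/III-2 aff ·: ww
W/III-3 ? II-1×II-2: WW|Ww|ww
W/IV-1 un III-1×III-2: Ww
⇒ W over [I-1,I-2,II-1,II-2,III-1,III-2,III-3,IV-1]: 76 consistent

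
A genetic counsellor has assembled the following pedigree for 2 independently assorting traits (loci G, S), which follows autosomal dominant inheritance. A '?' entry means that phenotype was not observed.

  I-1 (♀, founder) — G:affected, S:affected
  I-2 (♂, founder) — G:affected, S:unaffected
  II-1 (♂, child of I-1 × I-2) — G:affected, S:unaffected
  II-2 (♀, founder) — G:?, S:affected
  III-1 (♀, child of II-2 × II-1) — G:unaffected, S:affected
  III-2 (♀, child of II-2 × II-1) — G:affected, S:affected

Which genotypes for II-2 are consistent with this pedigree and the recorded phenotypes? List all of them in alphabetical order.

G/I-1 aff ·: Gg|GG
G/I-2 aff ·: Gg|GG
G/II-1 aff I-1×I-2: Gg
G/II-2 ? ·: gg|Gg
G/III-1 un II-2×II-1: gg
G/III-2 aff II-2×II-1: Gg|GG
⇒ G over [I-1,I-2,II-1,II-2,III-1,III-2]: 9 consistent
S/I-1 aff ·: Ss
S/I-2 un ·: ss
S/II-1 un I-1×I-2: ss
S/II-2 aff ·: Ss|SS
S/III-1 aff II-2×II-1: Ss
S/III-2 aff II-2×II-1: Ss
⇒ S over [I-1,I-2,II-1,II-2,III-1,III-2]: 2 consistent

II-2 ∈ {Gg SS, Gg Ss, gg SS, gg Ss}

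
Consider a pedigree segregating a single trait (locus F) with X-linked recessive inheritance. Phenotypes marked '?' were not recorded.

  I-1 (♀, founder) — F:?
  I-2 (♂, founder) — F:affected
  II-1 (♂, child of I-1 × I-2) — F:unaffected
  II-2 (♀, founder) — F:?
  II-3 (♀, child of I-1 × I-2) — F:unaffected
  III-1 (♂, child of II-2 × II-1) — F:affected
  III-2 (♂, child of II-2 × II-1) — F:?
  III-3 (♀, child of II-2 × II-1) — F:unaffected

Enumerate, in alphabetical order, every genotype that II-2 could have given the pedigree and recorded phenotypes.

II-2 ∈ {X^FX^f, X^fX^f}

F/I-1 ? ·: X^FX^F|X^FX^f
F/I-2 aff ·: X^fY
F/II-1 un I-1×I-2: X^FY
F/II-2 ? ·: X^FX^f|X^fX^f
F/II-3 un I-1×I-2: X^FX^f
F/III-1 aff II-2×II-1: X^fY
F/III-2 ? II-2×II-1: X^FY|X^fY
F/III-3 un II-2×II-1: X^FX^F|X^FX^f
⇒ F over [I-1,I-2,II-1,II-2,II-3,III-1,III-2,III-3]: 10 consistent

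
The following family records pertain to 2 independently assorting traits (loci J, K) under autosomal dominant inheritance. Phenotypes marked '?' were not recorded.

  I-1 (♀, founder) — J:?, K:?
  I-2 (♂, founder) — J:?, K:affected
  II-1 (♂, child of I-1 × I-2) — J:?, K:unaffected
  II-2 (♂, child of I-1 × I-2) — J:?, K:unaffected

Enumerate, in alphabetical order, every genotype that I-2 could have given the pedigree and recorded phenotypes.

J/I-1 ? ·: jj|Jj|JJ
J/I-2 ? ·: jj|Jj|JJ
J/II-1 ? I-1×I-2: jj|Jj|JJ
J/II-2 ? I-1×I-2: jj|Jj|JJ
⇒ J over [I-1,I-2,II-1,II-2]: 29 consistent
K/I-1 ? ·: kk|Kk
K/I-2 aff ·: Kk
K/II-1 un I-1×I-2: kk
K/II-2 un I-1×I-2: kk
⇒ K over [I-1,I-2,II-1,II-2]: 2 consistent

I-2 ∈ {JJ Kk, Jj Kk, jj Kk}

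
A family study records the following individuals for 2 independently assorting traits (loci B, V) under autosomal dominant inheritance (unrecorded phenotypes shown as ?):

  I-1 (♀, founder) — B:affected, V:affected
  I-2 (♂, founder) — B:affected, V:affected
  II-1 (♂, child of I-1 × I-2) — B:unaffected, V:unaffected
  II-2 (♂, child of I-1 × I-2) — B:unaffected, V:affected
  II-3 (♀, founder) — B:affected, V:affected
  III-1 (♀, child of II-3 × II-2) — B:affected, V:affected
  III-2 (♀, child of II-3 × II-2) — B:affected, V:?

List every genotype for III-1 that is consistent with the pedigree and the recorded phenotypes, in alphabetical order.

B/I-1 aff ·: Bb
B/I-2 aff ·: Bb
B/II-1 un I-1×I-2: bb
B/II-2 un I-1×I-2: bb
B/II-3 aff ·: Bb|BB
B/III-1 aff II-3×II-2: Bb
B/III-2 aff II-3×II-2: Bb
⇒ B over [I-1,I-2,II-1,II-2,II-3,III-1,III-2]: 2 consistent
V/I-1 aff ·: Vv
V/I-2 aff ·: Vv
V/II-1 un I-1×I-2: vv
V/II-2 aff I-1×I-2: Vv|VV
V/II-3 aff ·: Vv|VV
V/III-1 aff II-3×II-2: Vv|VV
V/III-2 ? II-3×II-2: vv|Vv|VV
⇒ V over [I-1,I-2,II-1,II-2,II-3,III-1,III-2]: 15 consistent

III-1 ∈ {Bb VV, Bb Vv}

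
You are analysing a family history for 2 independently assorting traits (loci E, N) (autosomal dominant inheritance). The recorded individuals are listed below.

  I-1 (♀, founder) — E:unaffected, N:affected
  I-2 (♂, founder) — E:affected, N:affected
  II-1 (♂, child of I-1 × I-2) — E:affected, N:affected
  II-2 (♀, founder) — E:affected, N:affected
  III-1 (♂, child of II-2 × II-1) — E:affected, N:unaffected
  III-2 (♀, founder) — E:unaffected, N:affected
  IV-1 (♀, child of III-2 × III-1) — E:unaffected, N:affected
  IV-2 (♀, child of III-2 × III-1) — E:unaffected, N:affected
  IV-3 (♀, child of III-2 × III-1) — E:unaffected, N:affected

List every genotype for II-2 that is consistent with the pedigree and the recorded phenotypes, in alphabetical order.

E/I-1 un ·: ee
E/I-2 aff ·: Ee|EE
E/II-1 aff I-1×I-2: Ee
E/II-2 aff ·: Ee|EE
E/III-1 aff II-2×II-1: Ee
E/III-2 un ·: ee
E/IV-1 un III-2×III-1: ee
E/IV-2 un III-2×III-1: ee
E/IV-3 un III-2×III-1: ee
⇒ E over [I-1,I-2,II-1,II-2,III-1,III-2,IV-1,IV-2,IV-3]: 4 consistent
N/I-1 aff ·: Nn|NN
N/I-2 aff ·: Nn|NN
N/II-1 aff I-1×I-2: Nn
N/II-2 aff ·: Nn
N/III-1 un II-2×II-1: nn
N/III-2 aff ·: Nn|NN
N/IV-1 aff III-2×III-1: Nn
N/IV-2 aff III-2×III-1: Nn
N/IV-3 aff III-2×III-1: Nn
⇒ N over [I-1,I-2,II-1,II-2,III-1,III-2,IV-1,IV-2,IV-3]: 6 consistent

II-2 ∈ {EE Nn, Ee Nn}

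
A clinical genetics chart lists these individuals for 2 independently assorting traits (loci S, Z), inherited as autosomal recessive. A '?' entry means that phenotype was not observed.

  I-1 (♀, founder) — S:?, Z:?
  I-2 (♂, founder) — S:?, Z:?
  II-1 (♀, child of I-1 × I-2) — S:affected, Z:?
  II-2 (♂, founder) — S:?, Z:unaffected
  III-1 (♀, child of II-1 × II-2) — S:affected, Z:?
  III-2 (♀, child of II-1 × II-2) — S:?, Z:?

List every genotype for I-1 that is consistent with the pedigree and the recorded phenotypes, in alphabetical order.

S/I-1 ? ·: Ss|ss
S/I-2 ? ·: Ss|ss
S/II-1 aff I-1×I-2: ss
S/II-2 ? ·: Ss|ss
S/III-1 aff II-1×II-2: ss
S/III-2 ? II-1×II-2: Ss|ss
⇒ S over [I-1,I-2,II-1,II-2,III-1,III-2]: 12 consistent
Z/I-1 ? ·: ZZ|Zz|zz
Z/I-2 ? ·: ZZ|Zz|zz
Z/II-1 ? I-1×I-2: ZZ|Zz|zz
Z/II-2 un ·: ZZ|Zz
Z/III-1 ? II-1×II-2: ZZ|Zz|zz
Z/III-2 ? II-1×II-2: ZZ|Zz|zz
⇒ Z over [I-1,I-2,II-1,II-2,III-1,III-2]: 131 consistent

I-1 ∈ {Ss ZZ, Ss Zz, Ss zz, ss ZZ, ss Zz, ss zz}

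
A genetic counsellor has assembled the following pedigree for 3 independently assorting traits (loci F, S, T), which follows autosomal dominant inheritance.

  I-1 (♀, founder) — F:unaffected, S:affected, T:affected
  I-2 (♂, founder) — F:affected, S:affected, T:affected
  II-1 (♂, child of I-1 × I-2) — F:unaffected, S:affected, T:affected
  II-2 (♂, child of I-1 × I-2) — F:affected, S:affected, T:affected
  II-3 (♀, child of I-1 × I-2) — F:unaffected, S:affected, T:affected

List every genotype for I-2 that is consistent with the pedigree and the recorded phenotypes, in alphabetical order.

I-2 ∈ {Ff SS TT, Ff SS Tt, Ff Ss TT, Ff Ss Tt}

F/I-1 un ·: ff
F/I-2 aff ·: Ff
F/II-1 un I-1×I-2: ff
F/II-2 aff I-1×I-2: Ff
F/II-3 un I-1×I-2: ff
⇒ F over [I-1,I-2,II-1,II-2,II-3]: 1 consistent
S/I-1 aff ·: Ss|SS
S/I-2 aff ·: Ss|SS
S/II-1 aff I-1×I-2: Ss|SS
S/II-2 aff I-1×I-2: Ss|SS
S/II-3 aff I-1×I-2: Ss|SS
⇒ S over [I-1,I-2,II-1,II-2,II-3]: 25 consistent
T/I-1 aff ·: Tt|TT
T/I-2 aff ·: Tt|TT
T/II-1 aff I-1×I-2: Tt|TT
T/II-2 aff I-1×I-2: Tt|TT
T/II-3 aff I-1×I-2: Tt|TT
⇒ T over [I-1,I-2,II-1,II-2,II-3]: 25 consistent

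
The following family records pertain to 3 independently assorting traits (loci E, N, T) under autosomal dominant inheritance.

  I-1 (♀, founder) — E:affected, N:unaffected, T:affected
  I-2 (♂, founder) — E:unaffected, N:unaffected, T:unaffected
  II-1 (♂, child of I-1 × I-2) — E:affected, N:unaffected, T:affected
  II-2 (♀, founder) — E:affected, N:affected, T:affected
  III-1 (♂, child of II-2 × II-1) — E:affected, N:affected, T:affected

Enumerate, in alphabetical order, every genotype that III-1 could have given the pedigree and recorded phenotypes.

III-1 ∈ {EE Nn TT, EE Nn Tt, Ee Nn TT, Ee Nn Tt}

E/I-1 aff ·: Ee|EE
E/I-2 un ·: ee
E/II-1 aff I-1×I-2: Ee
E/II-2 aff ·: Ee|EE
E/III-1 aff II-2×II-1: Ee|EE
⇒ E over [I-1,I-2,II-1,II-2,III-1]: 8 consistent
N/I-1 un ·: nn
N/I-2 un ·: nn
N/II-1 un I-1×I-2: nn
N/II-2 aff ·: Nn|NN
N/III-1 aff II-2×II-1: Nn
⇒ N over [I-1,I-2,II-1,II-2,III-1]: 2 consistent
T/I-1 aff ·: Tt|TT
T/I-2 un ·: tt
T/II-1 aff I-1×I-2: Tt
T/II-2 aff ·: Tt|TT
T/III-1 aff II-2×II-1: Tt|TT
⇒ T over [I-1,I-2,II-1,II-2,III-1]: 8 consistent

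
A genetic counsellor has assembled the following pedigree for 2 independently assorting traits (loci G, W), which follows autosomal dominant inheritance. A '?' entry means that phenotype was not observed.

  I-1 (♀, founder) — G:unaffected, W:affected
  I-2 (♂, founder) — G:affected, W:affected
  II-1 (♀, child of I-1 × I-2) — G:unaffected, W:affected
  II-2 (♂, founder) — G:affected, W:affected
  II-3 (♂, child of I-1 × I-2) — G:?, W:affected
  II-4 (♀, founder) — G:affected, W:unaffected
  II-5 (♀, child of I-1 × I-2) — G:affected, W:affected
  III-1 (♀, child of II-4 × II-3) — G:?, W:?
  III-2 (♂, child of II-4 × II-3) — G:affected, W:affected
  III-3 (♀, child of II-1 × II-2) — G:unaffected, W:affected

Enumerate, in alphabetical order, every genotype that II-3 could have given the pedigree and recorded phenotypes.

G/I-1 un ·: gg
G/I-2 aff ·: Gg
G/II-1 un I-1×I-2: gg
G/II-2 aff ·: Gg
G/II-3 ? I-1×I-2: gg|Gg
G/II-4 aff ·: Gg|GG
G/II-5 aff I-1×I-2: Gg
G/III-1 ? II-4×II-3: gg|Gg|GG
G/III-2 aff II-4×II-3: Gg|GG
G/III-3 un II-1×II-2: gg
⇒ G over [I-1,I-2,II-1,II-2,II-3,II-4,II-5,III-1,III-2,III-3]: 13 consistent
W/I-1 aff ·: Ww|WW
W/I-2 aff ·: Ww|WW
W/II-1 aff I-1×I-2: Ww|WW
W/II-2 aff ·: Ww|WW
W/II-3 aff I-1×I-2: Ww|WW
W/II-4 un ·: ww
W/II-5 aff I-1×I-2: Ww|WW
W/III-1 ? II-4×II-3: ww|Ww
W/III-2 aff II-4×II-3: Ww
W/III-3 aff II-1×II-2: Ww|WW
⇒ W over [I-1,I-2,II-1,II-2,II-3,II-4,II-5,III-1,III-2,III-3]: 129 consistent

II-3 ∈ {Gg WW, Gg Ww, gg WW, gg Ww}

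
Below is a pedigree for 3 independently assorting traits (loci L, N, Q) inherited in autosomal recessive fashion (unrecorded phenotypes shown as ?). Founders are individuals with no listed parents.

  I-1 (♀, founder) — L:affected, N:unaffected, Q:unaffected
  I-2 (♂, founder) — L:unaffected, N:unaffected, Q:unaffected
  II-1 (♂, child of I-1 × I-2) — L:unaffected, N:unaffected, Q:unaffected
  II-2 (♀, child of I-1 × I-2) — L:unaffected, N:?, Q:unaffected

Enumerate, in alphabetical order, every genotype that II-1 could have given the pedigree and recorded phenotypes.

L/I-1 aff ·: ll
L/I-2 un ·: LL|Ll
L/II-1 un I-1×I-2: Ll
L/II-2 un I-1×I-2: Ll
⇒ L over [I-1,I-2,II-1,II-2]: 2 consistent
N/I-1 un ·: NN|Nn
N/I-2 un ·: NN|Nn
N/II-1 un I-1×I-2: NN|Nn
N/II-2 ? I-1×I-2: NN|Nn|nn
⇒ N over [I-1,I-2,II-1,II-2]: 15 consistent
Q/I-1 un ·: QQ|Qq
Q/I-2 un ·: QQ|Qq
Q/II-1 un I-1×I-2: QQ|Qq
Q/II-2 un I-1×I-2: QQ|Qq
⇒ Q over [I-1,I-2,II-1,II-2]: 13 consistent

II-1 ∈ {Ll NN QQ, Ll NN Qq, Ll Nn QQ, Ll Nn Qq}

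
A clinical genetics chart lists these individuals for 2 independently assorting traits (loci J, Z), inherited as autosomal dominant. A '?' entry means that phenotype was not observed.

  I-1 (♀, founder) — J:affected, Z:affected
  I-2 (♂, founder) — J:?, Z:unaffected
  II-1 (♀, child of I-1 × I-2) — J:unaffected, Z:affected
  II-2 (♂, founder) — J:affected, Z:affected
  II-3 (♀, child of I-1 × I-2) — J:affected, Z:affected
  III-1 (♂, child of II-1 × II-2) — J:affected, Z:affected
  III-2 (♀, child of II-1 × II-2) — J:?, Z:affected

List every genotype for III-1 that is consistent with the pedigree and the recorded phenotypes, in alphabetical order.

J/I-1 aff ·: Jj
J/I-2 ? ·: jj|Jj
J/II-1 un I-1×I-2: jj
J/II-2 aff ·: Jj|JJ
J/II-3 aff I-1×I-2: Jj|JJ
J/III-1 aff II-1×II-2: Jj
J/III-2 ? II-1×II-2: jj|Jj
⇒ J over [I-1,I-2,II-1,II-2,II-3,III-1,III-2]: 9 consistent
Z/I-1 aff ·: Zz|ZZ
Z/I-2 un ·: zz
Z/II-1 aff I-1×I-2: Zz
Z/II-2 aff ·: Zz|ZZ
Z/II-3 aff I-1×I-2: Zz
Z/III-1 aff II-1×II-2: Zz|ZZ
Z/III-2 aff II-1×II-2: Zz|ZZ
⇒ Z over [I-1,I-2,II-1,II-2,II-3,III-1,III-2]: 16 consistent

III-1 ∈ {Jj ZZ, Jj Zz}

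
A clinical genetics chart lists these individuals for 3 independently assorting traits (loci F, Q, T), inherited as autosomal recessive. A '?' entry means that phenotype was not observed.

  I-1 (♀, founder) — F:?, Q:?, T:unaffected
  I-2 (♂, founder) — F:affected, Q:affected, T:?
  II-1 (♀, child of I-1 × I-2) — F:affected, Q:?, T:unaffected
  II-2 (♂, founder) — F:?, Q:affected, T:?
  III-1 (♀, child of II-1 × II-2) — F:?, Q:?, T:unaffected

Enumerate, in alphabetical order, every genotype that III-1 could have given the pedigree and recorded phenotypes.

F/I-1 ? ·: Ff|ff
F/I-2 aff ·: ff
F/II-1 aff I-1×I-2: ff
F/II-2 ? ·: FF|Ff|ff
F/III-1 ? II-1×II-2: Ff|ff
⇒ F over [I-1,I-2,II-1,II-2,III-1]: 8 consistent
Q/I-1 ? ·: QQ|Qq|qq
Q/I-2 aff ·: qq
Q/II-1 ? I-1×I-2: Qq|qq
Q/II-2 aff ·: qq
Q/III-1 ? II-1×II-2: Qq|qq
⇒ Q over [I-1,I-2,II-1,II-2,III-1]: 6 consistent
T/I-1 un ·: TT|Tt
T/I-2 ? ·: TT|Tt|tt
T/II-1 un I-1×I-2: TT|Tt
T/II-2 ? ·: TT|Tt|tt
T/III-1 un II-1×II-2: TT|Tt
⇒ T over [I-1,I-2,II-1,II-2,III-1]: 41 consistent

III-1 ∈ {Ff Qq TT, Ff Qq Tt, Ff qq TT, Ff qq Tt, ff Qq TT, ff Qq Tt, ff qq TT, ff qq Tt}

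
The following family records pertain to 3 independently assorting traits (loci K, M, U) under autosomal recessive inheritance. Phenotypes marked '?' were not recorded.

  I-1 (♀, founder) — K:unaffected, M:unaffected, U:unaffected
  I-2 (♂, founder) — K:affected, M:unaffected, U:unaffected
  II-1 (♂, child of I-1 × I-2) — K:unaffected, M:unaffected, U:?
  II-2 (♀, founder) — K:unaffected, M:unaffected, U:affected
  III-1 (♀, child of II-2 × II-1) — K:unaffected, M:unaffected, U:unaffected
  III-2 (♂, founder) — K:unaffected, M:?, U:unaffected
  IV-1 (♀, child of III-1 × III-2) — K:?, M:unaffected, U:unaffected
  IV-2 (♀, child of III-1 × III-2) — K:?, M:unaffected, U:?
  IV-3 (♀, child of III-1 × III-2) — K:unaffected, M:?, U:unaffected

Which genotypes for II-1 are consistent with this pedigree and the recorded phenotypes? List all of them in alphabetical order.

K/I-1 un ·: KK|Kk
K/I-2 aff ·: kk
K/II-1 un I-1×I-2: Kk
K/II-2 un ·: KK|Kk
K/III-1 un II-2×II-1: KK|Kk
K/III-2 un ·: KK|Kk
K/IV-1 ? III-1×III-2: KK|Kk|kk
K/IV-2 ? III-1×III-2: KK|Kk|kk
K/IV-3 un III-1×III-2: KK|Kk
⇒ K over [I-1,I-2,II-1,II-2,III-1,III-2,IV-1,IV-2,IV-3]: 140 consistent
M/I-1 un ·: MM|Mm
M/I-2 un ·: MM|Mm
M/II-1 un I-1×I-2: MM|Mm
M/II-2 un ·: MM|Mm
M/III-1 un II-2×II-1: MM|Mm
M/III-2 ? ·: MM|Mm|mm
M/IV-1 un III-1×III-2: MM|Mm
M/IV-2 un III-1×III-2: MM|Mm
M/IV-3 ? III-1×III-2: MM|Mm|mm
⇒ M over [I-1,I-2,II-1,II-2,III-1,III-2,IV-1,IV-2,IV-3]: 360 consistent
U/I-1 un ·: UU|Uu
U/I-2 un ·: UU|Uu
U/II-1 ? I-1×I-2: UU|Uu
U/II-2 aff ·: uu
U/III-1 un II-2×II-1: Uu
U/III-2 un ·: UU|Uu
U/IV-1 un III-1×III-2: UU|Uu
U/IV-2 ? III-1×III-2: UU|Uu|uu
U/IV-3 un III-1×III-2: UU|Uu
⇒ U over [I-1,I-2,II-1,II-2,III-1,III-2,IV-1,IV-2,IV-3]: 140 consistent

II-1 ∈ {Kk MM UU, Kk MM Uu, Kk Mm UU, Kk Mm Uu}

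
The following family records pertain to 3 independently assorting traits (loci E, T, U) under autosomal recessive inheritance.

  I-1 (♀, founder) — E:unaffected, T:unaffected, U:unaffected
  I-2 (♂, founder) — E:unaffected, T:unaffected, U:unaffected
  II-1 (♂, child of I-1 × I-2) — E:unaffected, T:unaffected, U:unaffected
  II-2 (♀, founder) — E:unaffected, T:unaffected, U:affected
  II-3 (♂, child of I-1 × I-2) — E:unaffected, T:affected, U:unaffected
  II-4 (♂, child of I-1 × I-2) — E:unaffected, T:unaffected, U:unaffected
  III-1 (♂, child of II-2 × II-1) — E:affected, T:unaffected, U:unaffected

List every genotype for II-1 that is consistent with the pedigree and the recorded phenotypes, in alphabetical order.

E/I-1 un ·: EE|Ee
E/I-2 un ·: EE|Ee
E/II-1 un I-1×I-2: Ee
E/II-2 un ·: Ee
E/II-3 un I-1×I-2: EE|Ee
E/II-4 un I-1×I-2: EE|Ee
E/III-1 aff II-2×II-1: ee
⇒ E over [I-1,I-2,II-1,II-2,II-3,II-4,III-1]: 12 consistent
T/I-1 un ·: Tt
T/I-2 un ·: Tt
T/II-1 un I-1×I-2: TT|Tt
T/II-2 un ·: TT|Tt
T/II-3 aff I-1×I-2: tt
T/II-4 un I-1×I-2: TT|Tt
T/III-1 un II-2×II-1: TT|Tt
⇒ T over [I-1,I-2,II-1,II-2,II-3,II-4,III-1]: 14 consistent
U/I-1 un ·: UU|Uu
U/I-2 un ·: UU|Uu
U/II-1 un I-1×I-2: UU|Uu
U/II-2 aff ·: uu
U/II-3 un I-1×I-2: UU|Uu
U/II-4 un I-1×I-2: UU|Uu
U/III-1 un II-2×II-1: Uu
⇒ U over [I-1,I-2,II-1,II-2,II-3,II-4,III-1]: 25 consistent

II-1 ∈ {Ee TT UU, Ee TT Uu, Ee Tt UU, Ee Tt Uu}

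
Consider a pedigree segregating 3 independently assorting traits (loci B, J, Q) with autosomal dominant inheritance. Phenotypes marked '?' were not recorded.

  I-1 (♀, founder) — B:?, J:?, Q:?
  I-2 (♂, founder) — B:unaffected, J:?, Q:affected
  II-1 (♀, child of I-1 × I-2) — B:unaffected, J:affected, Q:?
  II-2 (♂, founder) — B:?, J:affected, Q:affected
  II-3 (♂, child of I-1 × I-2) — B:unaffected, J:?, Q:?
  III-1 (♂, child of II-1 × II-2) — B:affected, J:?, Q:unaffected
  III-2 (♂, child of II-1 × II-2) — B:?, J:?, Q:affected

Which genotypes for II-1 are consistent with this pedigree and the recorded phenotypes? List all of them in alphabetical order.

B/I-1 ? ·: bb|Bb
B/I-2 un ·: bb
B/II-1 un I-1×I-2: bb
B/II-2 ? ·: Bb|BB
B/II-3 un I-1×I-2: bb
B/III-1 aff II-1×II-2: Bb
B/III-2 ? II-1×II-2: bb|Bb
⇒ B over [I-1,I-2,II-1,II-2,II-3,III-1,III-2]: 6 consistent
J/I-1 ? ·: jj|Jj|JJ
J/I-2 ? ·: jj|Jj|JJ
J/II-1 aff I-1×I-2: Jj|JJ
J/II-2 aff ·: Jj|JJ
J/II-3 ? I-1×I-2: jj|Jj|JJ
J/III-1 ? II-1×II-2: jj|Jj|JJ
J/III-2 ? II-1×II-2: jj|Jj|JJ
⇒ J over [I-1,I-2,II-1,II-2,II-3,III-1,III-2]: 209 consistent
Q/I-1 ? ·: qq|Qq|QQ
Q/I-2 aff ·: Qq|QQ
Q/II-1 ? I-1×I-2: qq|Qq
Q/II-2 aff ·: Qq
Q/II-3 ? I-1×I-2: qq|Qq|QQ
Q/III-1 un II-1×II-2: qq
Q/III-2 aff II-1×II-2: Qq|QQ
⇒ Q over [I-1,I-2,II-1,II-2,II-3,III-1,III-2]: 25 consistent

II-1 ∈ {bb JJ Qq, bb JJ qq, bb Jj Qq, bb Jj qq}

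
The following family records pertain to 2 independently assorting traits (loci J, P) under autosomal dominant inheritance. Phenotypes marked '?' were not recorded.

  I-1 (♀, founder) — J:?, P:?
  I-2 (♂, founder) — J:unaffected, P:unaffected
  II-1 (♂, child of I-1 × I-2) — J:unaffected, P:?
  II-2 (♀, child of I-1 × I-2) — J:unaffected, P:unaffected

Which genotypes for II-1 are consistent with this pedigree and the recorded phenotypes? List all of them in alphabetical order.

J/I-1 ? ·: jj|Jj
J/I-2 un ·: jj
J/II-1 un I-1×I-2: jj
J/II-2 un I-1×I-2: jj
⇒ J over [I-1,I-2,II-1,II-2]: 2 consistent
P/I-1 ? ·: pp|Pp
P/I-2 un ·: pp
P/II-1 ? I-1×I-2: pp|Pp
P/II-2 un I-1×I-2: pp
⇒ P over [I-1,I-2,II-1,II-2]: 3 consistent

II-1 ∈ {jj Pp, jj pp}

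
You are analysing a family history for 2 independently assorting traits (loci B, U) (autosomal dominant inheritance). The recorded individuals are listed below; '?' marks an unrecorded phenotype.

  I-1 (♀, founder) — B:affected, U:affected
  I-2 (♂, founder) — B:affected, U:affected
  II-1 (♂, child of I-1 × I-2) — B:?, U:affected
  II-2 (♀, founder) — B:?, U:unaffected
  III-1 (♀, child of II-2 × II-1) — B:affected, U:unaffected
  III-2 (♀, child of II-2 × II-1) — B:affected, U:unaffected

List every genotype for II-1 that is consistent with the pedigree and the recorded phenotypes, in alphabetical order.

II-1 ∈ {BB Uu, Bb Uu, bb Uu}

B/I-1 aff ·: Bb|BB
B/I-2 aff ·: Bb|BB
B/II-1 ? I-1×I-2: bb|Bb|BB
B/II-2 ? ·: bb|Bb|BB
B/III-1 aff II-2×II-1: Bb|BB
B/III-2 aff II-2×II-1: Bb|BB
⇒ B over [I-1,I-2,II-1,II-2,III-1,III-2]: 53 consistent
U/I-1 aff ·: Uu|UU
U/I-2 aff ·: Uu|UU
U/II-1 aff I-1×I-2: Uu
U/II-2 un ·: uu
U/III-1 un II-2×II-1: uu
U/III-2 un II-2×II-1: uu
⇒ U over [I-1,I-2,II-1,II-2,III-1,III-2]: 3 consistent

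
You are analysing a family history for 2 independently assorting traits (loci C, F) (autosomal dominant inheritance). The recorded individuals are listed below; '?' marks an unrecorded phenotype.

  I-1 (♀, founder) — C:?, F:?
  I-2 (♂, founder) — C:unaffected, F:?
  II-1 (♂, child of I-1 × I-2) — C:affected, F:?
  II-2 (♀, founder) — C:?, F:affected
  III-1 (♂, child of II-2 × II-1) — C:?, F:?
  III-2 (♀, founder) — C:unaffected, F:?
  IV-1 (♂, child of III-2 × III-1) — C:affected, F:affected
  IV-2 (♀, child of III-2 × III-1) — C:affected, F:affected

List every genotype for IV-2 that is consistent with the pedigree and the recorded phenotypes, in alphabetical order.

C/I-1 ? ·: Cc|CC
C/I-2 un ·: cc
C/II-1 aff I-1×I-2: Cc
C/II-2 ? ·: cc|Cc|CC
C/III-1 ? II-2×II-1: Cc|CC
C/III-2 un ·: cc
C/IV-1 aff III-2×III-1: Cc
C/IV-2 aff III-2×III-1: Cc
⇒ C over [I-1,I-2,II-1,II-2,III-1,III-2,IV-1,IV-2]: 10 consistent
F/I-1 ? ·: ff|Ff|FF
F/I-2 ? ·: ff|Ff|FF
F/II-1 ? I-1×I-2: ff|Ff|FF
F/II-2 aff ·: Ff|FF
F/III-1 ? II-2×II-1: ff|Ff|FF
F/III-2 ? ·: ff|Ff|FF
F/IV-1 aff III-2×III-1: Ff|FF
F/IV-2 aff III-2×III-1: Ff|FF
⇒ F over [I-1,I-2,II-1,II-2,III-1,III-2,IV-1,IV-2]: 388 consistent

IV-2 ∈ {Cc FF, Cc Ff}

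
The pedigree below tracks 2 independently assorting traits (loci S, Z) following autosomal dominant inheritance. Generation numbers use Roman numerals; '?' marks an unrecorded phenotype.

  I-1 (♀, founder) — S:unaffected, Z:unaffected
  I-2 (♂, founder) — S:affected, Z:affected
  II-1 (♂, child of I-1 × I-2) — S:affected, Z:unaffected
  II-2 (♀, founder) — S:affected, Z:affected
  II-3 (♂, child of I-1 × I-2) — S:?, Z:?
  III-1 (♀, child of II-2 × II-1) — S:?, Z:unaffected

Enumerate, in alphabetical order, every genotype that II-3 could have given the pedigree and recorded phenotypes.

S/I-1 un ·: ss
S/I-2 aff ·: Ss|SS
S/II-1 aff I-1×I-2: Ss
S/II-2 aff ·: Ss|SS
S/II-3 ? I-1×I-2: ss|Ss
S/III-1 ? II-2×II-1: ss|Ss|SS
⇒ S over [I-1,I-2,II-1,II-2,II-3,III-1]: 15 consistent
Z/I-1 un ·: zz
Z/I-2 aff ·: Zz
Z/II-1 un I-1×I-2: zz
Z/II-2 aff ·: Zz
Z/II-3 ? I-1×I-2: zz|Zz
Z/III-1 un II-2×II-1: zz
⇒ Z over [I-1,I-2,II-1,II-2,II-3,III-1]: 2 consistent

II-3 ∈ {Ss Zz, Ss zz, ss Zz, ss zz}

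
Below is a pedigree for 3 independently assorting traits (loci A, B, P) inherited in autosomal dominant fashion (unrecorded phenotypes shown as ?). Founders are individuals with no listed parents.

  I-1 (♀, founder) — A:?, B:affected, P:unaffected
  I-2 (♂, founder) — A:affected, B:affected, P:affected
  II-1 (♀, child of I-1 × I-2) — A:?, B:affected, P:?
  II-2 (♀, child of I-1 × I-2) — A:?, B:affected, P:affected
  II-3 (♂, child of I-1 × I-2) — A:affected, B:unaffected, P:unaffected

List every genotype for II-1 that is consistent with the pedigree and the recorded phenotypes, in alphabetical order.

II-1 ∈ {AA BB Pp, AA BB pp, AA Bb Pp, AA Bb pp, Aa BB Pp, Aa BB pp, Aa Bb Pp, Aa Bb pp, aa BB Pp, aa BB pp, aa Bb Pp, aa Bb pp}

A/I-1 ? ·: aa|Aa|AA
A/I-2 aff ·: Aa|AA
A/II-1 ? I-1×I-2: aa|Aa|AA
A/II-2 ? I-1×I-2: aa|Aa|AA
A/II-3 aff I-1×I-2: Aa|AA
⇒ A over [I-1,I-2,II-1,II-2,II-3]: 40 consistent
B/I-1 aff ·: Bb
B/I-2 aff ·: Bb
B/II-1 aff I-1×I-2: Bb|BB
B/II-2 aff I-1×I-2: Bb|BB
B/II-3 un I-1×I-2: bb
⇒ B over [I-1,I-2,II-1,II-2,II-3]: 4 consistent
P/I-1 un ·: pp
P/I-2 aff ·: Pp
P/II-1 ? I-1×I-2: pp|Pp
P/II-2 aff I-1×I-2: Pp
P/II-3 un I-1×I-2: pp
⇒ P over [I-1,I-2,II-1,II-2,II-3]: 2 consistent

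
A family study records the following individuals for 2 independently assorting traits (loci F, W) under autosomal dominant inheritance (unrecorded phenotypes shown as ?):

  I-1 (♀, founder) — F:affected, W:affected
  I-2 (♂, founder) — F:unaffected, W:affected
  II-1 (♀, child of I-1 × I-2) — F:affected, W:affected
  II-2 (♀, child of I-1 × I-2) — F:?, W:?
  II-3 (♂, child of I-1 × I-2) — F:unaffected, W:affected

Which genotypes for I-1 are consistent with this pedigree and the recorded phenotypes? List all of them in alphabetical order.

F/I-1 aff ·: Ff
F/I-2 un ·: ff
F/II-1 aff I-1×I-2: Ff
F/II-2 ? I-1×I-2: ff|Ff
F/II-3 un I-1×I-2: ff
⇒ F over [I-1,I-2,II-1,II-2,II-3]: 2 consistent
W/I-1 aff ·: Ww|WW
W/I-2 aff ·: Ww|WW
W/II-1 aff I-1×I-2: Ww|WW
W/II-2 ? I-1×I-2: ww|Ww|WW
W/II-3 aff I-1×I-2: Ww|WW
⇒ W over [I-1,I-2,II-1,II-2,II-3]: 29 consistent

I-1 ∈ {Ff WW, Ff Ww}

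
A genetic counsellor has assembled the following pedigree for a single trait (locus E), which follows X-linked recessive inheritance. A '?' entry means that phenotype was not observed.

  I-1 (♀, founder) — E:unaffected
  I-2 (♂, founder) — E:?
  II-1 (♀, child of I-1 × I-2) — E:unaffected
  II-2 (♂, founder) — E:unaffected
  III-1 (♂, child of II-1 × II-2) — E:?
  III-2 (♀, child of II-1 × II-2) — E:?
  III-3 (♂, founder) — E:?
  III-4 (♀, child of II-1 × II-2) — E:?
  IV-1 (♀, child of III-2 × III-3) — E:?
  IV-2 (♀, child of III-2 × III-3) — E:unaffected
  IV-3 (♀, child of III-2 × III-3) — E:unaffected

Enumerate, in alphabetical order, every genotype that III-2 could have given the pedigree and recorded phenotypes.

E/I-1 un ·: X^EX^E|X^EX^e
E/I-2 ? ·: X^EY|X^eY
E/II-1 un I-1×I-2: X^EX^E|X^EX^e
E/II-2 un ·: X^EY
E/III-1 ? II-1×II-2: X^EY|X^eY
E/III-2 ? II-1×II-2: X^EX^E|X^EX^e
E/III-3 ? ·: X^EY|X^eY
E/III-4 ? II-1×II-2: X^EX^E|X^EX^e
E/IV-1 ? III-2×III-3: X^EX^E|X^EX^e|X^eX^e
E/IV-2 un III-2×III-3: X^EX^E|X^EX^e
E/IV-3 un III-2×III-3: X^EX^E|X^EX^e
⇒ E over [I-1,I-2,II-1,II-2,III-1,III-2,III-3,III-4,IV-1,IV-2,IV-3]: 148 consistent

III-2 ∈ {X^EX^E, X^EX^e}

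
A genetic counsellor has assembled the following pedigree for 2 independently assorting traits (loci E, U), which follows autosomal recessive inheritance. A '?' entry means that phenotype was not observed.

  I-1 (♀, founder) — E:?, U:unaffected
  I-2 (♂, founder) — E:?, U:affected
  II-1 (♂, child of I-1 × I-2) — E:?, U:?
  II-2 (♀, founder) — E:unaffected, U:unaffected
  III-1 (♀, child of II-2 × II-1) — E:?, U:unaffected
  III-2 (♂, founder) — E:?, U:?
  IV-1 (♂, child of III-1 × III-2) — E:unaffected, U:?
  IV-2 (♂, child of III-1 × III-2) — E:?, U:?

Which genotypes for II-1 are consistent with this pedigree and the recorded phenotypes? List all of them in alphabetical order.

E/I-1 ? ·: EE|Ee|ee
E/I-2 ? ·: EE|Ee|ee
E/II-1 ? I-1×I-2: EE|Ee|ee
E/II-2 un ·: EE|Ee
E/III-1 ? II-2×II-1: EE|Ee|ee
E/III-2 ? ·: EE|Ee|ee
E/IV-1 un III-1×III-2: EE|Ee
E/IV-2 ? III-1×III-2: EE|Ee|ee
⇒ E over [I-1,I-2,II-1,II-2,III-1,III-2,IV-1,IV-2]: 477 consistent
U/I-1 un ·: UU|Uu
U/I-2 aff ·: uu
U/II-1 ? I-1×I-2: Uu|uu
U/II-2 un ·: UU|Uu
U/III-1 un II-2×II-1: UU|Uu
U/III-2 ? ·: UU|Uu|uu
U/IV-1 ? III-1×III-2: UU|Uu|uu
U/IV-2 ? III-1×III-2: UU|Uu|uu
⇒ U over [I-1,I-2,II-1,II-2,III-1,III-2,IV-1,IV-2]: 126 consistent

II-1 ∈ {EE Uu, EE uu, Ee Uu, Ee uu, ee Uu, ee uu}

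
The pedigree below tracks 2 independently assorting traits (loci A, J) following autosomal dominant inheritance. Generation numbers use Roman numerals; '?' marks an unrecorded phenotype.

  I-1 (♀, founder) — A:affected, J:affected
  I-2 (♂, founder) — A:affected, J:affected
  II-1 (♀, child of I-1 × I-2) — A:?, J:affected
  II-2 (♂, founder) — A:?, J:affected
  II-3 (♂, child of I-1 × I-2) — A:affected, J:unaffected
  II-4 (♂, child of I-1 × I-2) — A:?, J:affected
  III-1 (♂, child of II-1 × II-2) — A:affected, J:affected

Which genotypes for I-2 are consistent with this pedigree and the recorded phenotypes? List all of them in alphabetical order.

I-2 ∈ {AA Jj, Aa Jj}

A/I-1 aff ·: Aa|AA
A/I-2 aff ·: Aa|AA
A/II-1 ? I-1×I-2: aa|Aa|AA
A/II-2 ? ·: aa|Aa|AA
A/II-3 aff I-1×I-2: Aa|AA
A/II-4 ? I-1×I-2: aa|Aa|AA
A/III-1 aff II-1×II-2: Aa|AA
⇒ A over [I-1,I-2,II-1,II-2,II-3,II-4,III-1]: 142 consistent
J/I-1 aff ·: Jj
J/I-2 aff ·: Jj
J/II-1 aff I-1×I-2: Jj|JJ
J/II-2 aff ·: Jj|JJ
J/II-3 un I-1×I-2: jj
J/II-4 aff I-1×I-2: Jj|JJ
J/III-1 aff II-1×II-2: Jj|JJ
⇒ J over [I-1,I-2,II-1,II-2,II-3,II-4,III-1]: 14 consistent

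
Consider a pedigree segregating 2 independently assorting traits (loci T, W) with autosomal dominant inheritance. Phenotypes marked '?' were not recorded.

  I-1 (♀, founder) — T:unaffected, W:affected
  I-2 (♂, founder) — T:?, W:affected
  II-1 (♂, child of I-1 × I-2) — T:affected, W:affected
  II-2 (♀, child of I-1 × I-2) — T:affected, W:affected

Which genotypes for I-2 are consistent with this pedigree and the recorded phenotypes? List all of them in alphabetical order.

I-2 ∈ {TT WW, TT Ww, Tt WW, Tt Ww}

T/I-1 un ·: tt
T/I-2 ? ·: Tt|TT
T/II-1 aff I-1×I-2: Tt
T/II-2 aff I-1×I-2: Tt
⇒ T over [I-1,I-2,II-1,II-2]: 2 consistent
W/I-1 aff ·: Ww|WW
W/I-2 aff ·: Ww|WW
W/II-1 aff I-1×I-2: Ww|WW
W/II-2 aff I-1×I-2: Ww|WW
⇒ W over [I-1,I-2,II-1,II-2]: 13 consistent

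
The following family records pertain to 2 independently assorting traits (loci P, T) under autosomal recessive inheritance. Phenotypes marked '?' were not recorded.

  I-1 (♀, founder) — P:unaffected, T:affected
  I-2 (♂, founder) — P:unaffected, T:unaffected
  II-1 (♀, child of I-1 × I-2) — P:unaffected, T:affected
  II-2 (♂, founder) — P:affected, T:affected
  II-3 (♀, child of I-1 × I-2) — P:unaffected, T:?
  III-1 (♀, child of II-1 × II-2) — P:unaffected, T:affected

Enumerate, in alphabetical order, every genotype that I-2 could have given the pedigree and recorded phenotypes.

I-2 ∈ {PP Tt, Pp Tt}

P/I-1 un ·: PP|Pp
P/I-2 un ·: PP|Pp
P/II-1 un I-1×I-2: PP|Pp
P/II-2 aff ·: pp
P/II-3 un I-1×I-2: PP|Pp
P/III-1 un II-1×II-2: Pp
⇒ P over [I-1,I-2,II-1,II-2,II-3,III-1]: 13 consistent
T/I-1 aff ·: tt
T/I-2 un ·: Tt
T/II-1 aff I-1×I-2: tt
T/II-2 aff ·: tt
T/II-3 ? I-1×I-2: Tt|tt
T/III-1 aff II-1×II-2: tt
⇒ T over [I-1,I-2,II-1,II-2,II-3,III-1]: 2 consistent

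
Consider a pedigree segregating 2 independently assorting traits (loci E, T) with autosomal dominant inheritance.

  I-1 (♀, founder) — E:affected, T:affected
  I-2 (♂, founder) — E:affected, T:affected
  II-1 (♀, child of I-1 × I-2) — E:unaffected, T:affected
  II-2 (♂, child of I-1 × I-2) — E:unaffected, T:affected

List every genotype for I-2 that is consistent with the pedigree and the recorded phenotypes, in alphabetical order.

I-2 ∈ {Ee TT, Ee Tt}

E/I-1 aff ·: Ee
E/I-2 aff ·: Ee
E/II-1 un I-1×I-2: ee
E/II-2 un I-1×I-2: ee
⇒ E over [I-1,I-2,II-1,II-2]: 1 consistent
T/I-1 aff ·: Tt|TT
T/I-2 aff ·: Tt|TT
T/II-1 aff I-1×I-2: Tt|TT
T/II-2 aff I-1×I-2: Tt|TT
⇒ T over [I-1,I-2,II-1,II-2]: 13 consistent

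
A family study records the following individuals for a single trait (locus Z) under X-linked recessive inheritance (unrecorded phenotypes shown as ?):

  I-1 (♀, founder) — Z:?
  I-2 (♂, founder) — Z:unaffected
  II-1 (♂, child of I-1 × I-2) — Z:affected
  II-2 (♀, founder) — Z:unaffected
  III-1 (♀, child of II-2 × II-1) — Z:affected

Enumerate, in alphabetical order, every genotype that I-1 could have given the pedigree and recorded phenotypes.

Z/I-1 ? ·: X^ZX^z|X^zX^z
Z/I-2 un ·: X^ZY
Z/II-1 aff I-1×I-2: X^zY
Z/II-2 un ·: X^ZX^z
Z/III-1 aff II-2×II-1: X^zX^z
⇒ Z over [I-1,I-2,II-1,II-2,III-1]: 2 consistent

I-1 ∈ {X^ZX^z, X^zX^z}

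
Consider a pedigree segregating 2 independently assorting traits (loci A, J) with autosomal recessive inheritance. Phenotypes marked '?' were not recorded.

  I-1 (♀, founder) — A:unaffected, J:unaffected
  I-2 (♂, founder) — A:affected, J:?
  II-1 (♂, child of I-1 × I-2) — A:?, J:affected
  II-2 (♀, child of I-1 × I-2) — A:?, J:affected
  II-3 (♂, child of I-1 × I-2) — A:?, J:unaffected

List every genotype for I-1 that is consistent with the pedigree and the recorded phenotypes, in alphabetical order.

I-1 ∈ {AA Jj, Aa Jj}

A/I-1 un ·: AA|Aa
A/I-2 aff ·: aa
A/II-1 ? I-1×I-2: Aa|aa
A/II-2 ? I-1×I-2: Aa|aa
A/II-3 ? I-1×I-2: Aa|aa
⇒ A over [I-1,I-2,II-1,II-2,II-3]: 9 consistent
J/I-1 un ·: Jj
J/I-2 ? ·: Jj|jj
J/II-1 aff I-1×I-2: jj
J/II-2 aff I-1×I-2: jj
J/II-3 un I-1×I-2: JJ|Jj
⇒ J over [I-1,I-2,II-1,II-2,II-3]: 3 consistent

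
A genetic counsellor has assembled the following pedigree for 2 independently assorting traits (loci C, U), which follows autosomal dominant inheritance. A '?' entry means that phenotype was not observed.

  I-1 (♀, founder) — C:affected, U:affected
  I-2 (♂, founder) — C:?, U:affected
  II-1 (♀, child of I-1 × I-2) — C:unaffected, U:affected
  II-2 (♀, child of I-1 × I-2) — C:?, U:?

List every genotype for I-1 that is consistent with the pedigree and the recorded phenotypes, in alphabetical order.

I-1 ∈ {Cc UU, Cc Uu}

C/I-1 aff ·: Cc
C/I-2 ? ·: cc|Cc
C/II-1 un I-1×I-2: cc
C/II-2 ? I-1×I-2: cc|Cc|CC
⇒ C over [I-1,I-2,II-1,II-2]: 5 consistent
U/I-1 aff ·: Uu|UU
U/I-2 aff ·: Uu|UU
U/II-1 aff I-1×I-2: Uu|UU
U/II-2 ? I-1×I-2: uu|Uu|UU
⇒ U over [I-1,I-2,II-1,II-2]: 15 consistent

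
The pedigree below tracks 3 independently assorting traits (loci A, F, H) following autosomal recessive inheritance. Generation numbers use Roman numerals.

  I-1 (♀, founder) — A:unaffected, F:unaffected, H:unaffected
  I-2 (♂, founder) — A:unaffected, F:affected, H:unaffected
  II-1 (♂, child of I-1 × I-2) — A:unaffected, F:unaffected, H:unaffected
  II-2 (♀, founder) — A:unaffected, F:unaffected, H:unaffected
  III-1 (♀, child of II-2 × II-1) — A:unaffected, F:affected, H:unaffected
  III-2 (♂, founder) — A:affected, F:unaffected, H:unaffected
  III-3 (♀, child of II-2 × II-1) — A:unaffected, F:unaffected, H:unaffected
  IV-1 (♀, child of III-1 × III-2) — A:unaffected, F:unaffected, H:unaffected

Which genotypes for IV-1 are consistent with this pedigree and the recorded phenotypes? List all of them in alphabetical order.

A/I-1 un ·: AA|Aa
A/I-2 un ·: AA|Aa
A/II-1 un I-1×I-2: AA|Aa
A/II-2 un ·: AA|Aa
A/III-1 un II-2×II-1: AA|Aa
A/III-2 aff ·: aa
A/III-3 un II-2×II-1: AA|Aa
A/IV-1 un III-1×III-2: Aa
⇒ A over [I-1,I-2,II-1,II-2,III-1,III-2,III-3,IV-1]: 44 consistent
F/I-1 un ·: FF|Ff
F/I-2 aff ·: ff
F/II-1 un I-1×I-2: Ff
F/II-2 un ·: Ff
F/III-1 aff II-2×II-1: ff
F/III-2 un ·: FF|Ff
F/III-3 un II-2×II-1: FF|Ff
F/IV-1 un III-1×III-2: Ff
⇒ F over [I-1,I-2,II-1,II-2,III-1,III-2,III-3,IV-1]: 8 consistent
H/I-1 un ·: HH|Hh
H/I-2 un ·: HH|Hh
H/II-1 un I-1×I-2: HH|Hh
H/II-2 un ·: HH|Hh
H/III-1 un II-2×II-1: HH|Hh
H/III-2 un ·: HH|Hh
H/III-3 un II-2×II-1: HH|Hh
H/IV-1 un III-1×III-2: HH|Hh
⇒ H over [I-1,I-2,II-1,II-2,III-1,III-2,III-3,IV-1]: 152 consistent

IV-1 ∈ {Aa Ff HH, Aa Ff Hh}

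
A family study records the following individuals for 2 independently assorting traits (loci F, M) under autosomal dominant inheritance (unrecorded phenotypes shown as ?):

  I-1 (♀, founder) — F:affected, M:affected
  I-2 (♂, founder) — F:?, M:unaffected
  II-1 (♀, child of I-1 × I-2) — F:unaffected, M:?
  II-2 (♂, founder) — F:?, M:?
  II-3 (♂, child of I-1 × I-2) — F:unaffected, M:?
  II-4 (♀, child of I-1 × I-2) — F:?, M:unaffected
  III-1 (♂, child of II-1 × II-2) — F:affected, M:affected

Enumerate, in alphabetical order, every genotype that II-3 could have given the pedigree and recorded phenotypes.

II-3 ∈ {ff Mm, ff mm}

F/I-1 aff ·: Ff
F/I-2 ? ·: ff|Ff
F/II-1 un I-1×I-2: ff
F/II-2 ? ·: Ff|FF
F/II-3 un I-1×I-2: ff
F/II-4 ? I-1×I-2: ff|Ff|FF
F/III-1 aff II-1×II-2: Ff
⇒ F over [I-1,I-2,II-1,II-2,II-3,II-4,III-1]: 10 consistent
M/I-1 aff ·: Mm
M/I-2 un ·: mm
M/II-1 ? I-1×I-2: mm|Mm
M/II-2 ? ·: mm|Mm|MM
M/II-3 ? I-1×I-2: mm|Mm
M/II-4 un I-1×I-2: mm
M/III-1 aff II-1×II-2: Mm|MM
⇒ M over [I-1,I-2,II-1,II-2,II-3,II-4,III-1]: 14 consistent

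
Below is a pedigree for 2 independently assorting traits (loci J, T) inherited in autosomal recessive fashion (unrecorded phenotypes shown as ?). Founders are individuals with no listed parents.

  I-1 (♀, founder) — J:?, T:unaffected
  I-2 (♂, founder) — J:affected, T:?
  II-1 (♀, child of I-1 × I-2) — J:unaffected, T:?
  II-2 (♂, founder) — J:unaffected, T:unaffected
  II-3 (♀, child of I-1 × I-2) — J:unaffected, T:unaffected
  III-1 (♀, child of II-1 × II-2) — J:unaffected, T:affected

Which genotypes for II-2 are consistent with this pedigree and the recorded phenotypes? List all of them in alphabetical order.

J/I-1 ? ·: JJ|Jj
J/I-2 aff ·: jj
J/II-1 un I-1×I-2: Jj
J/II-2 un ·: JJ|Jj
J/II-3 un I-1×I-2: Jj
J/III-1 un II-1×II-2: JJ|Jj
⇒ J over [I-1,I-2,II-1,II-2,II-3,III-1]: 8 consistent
T/I-1 un ·: TT|Tt
T/I-2 ? ·: TT|Tt|tt
T/II-1 ? I-1×I-2: Tt|tt
T/II-2 un ·: Tt
T/II-3 un I-1×I-2: TT|Tt
T/III-1 aff II-1×II-2: tt
⇒ T over [I-1,I-2,II-1,II-2,II-3,III-1]: 11 consistent

II-2 ∈ {JJ Tt, Jj Tt}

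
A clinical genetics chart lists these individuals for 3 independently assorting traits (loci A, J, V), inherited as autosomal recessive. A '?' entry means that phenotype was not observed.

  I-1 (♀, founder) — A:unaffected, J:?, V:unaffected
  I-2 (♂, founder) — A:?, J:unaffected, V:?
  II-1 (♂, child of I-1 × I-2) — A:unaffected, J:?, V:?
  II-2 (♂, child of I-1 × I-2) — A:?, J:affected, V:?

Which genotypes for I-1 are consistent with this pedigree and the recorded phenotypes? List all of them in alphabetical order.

A/I-1 un ·: AA|Aa
A/I-2 ? ·: AA|Aa|aa
A/II-1 un I-1×I-2: AA|Aa
A/II-2 ? I-1×I-2: AA|Aa|aa
⇒ A over [I-1,I-2,II-1,II-2]: 18 consistent
J/I-1 ? ·: Jj|jj
J/I-2 un ·: Jj
J/II-1 ? I-1×I-2: JJ|Jj|jj
J/II-2 aff I-1×I-2: jj
⇒ J over [I-1,I-2,II-1,II-2]: 5 consistent
V/I-1 un ·: VV|Vv
V/I-2 ? ·: VV|Vv|vv
V/II-1 ? I-1×I-2: VV|Vv|vv
V/II-2 ? I-1×I-2: VV|Vv|vv
⇒ V over [I-1,I-2,II-1,II-2]: 23 consistent

I-1 ∈ {AA Jj VV, AA Jj Vv, AA jj VV, AA jj Vv, Aa Jj VV, Aa Jj Vv, Aa jj VV, Aa jj Vv}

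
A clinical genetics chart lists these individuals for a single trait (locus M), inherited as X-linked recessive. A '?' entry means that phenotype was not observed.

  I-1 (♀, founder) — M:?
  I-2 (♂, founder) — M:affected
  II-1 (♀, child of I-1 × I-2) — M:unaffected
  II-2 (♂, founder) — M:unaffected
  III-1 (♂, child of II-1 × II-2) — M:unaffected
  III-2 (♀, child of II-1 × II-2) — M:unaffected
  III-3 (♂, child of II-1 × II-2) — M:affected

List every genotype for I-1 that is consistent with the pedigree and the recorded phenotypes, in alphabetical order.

I-1 ∈ {X^MX^M, X^MX^m}

M/I-1 ? ·: X^MX^M|X^MX^m
M/I-2 aff ·: X^mY
M/II-1 un I-1×I-2: X^MX^m
M/II-2 un ·: X^MY
M/III-1 un II-1×II-2: X^MY
M/III-2 un II-1×II-2: X^MX^M|X^MX^m
M/III-3 aff II-1×II-2: X^mY
⇒ M over [I-1,I-2,II-1,II-2,III-1,III-2,III-3]: 4 consistent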